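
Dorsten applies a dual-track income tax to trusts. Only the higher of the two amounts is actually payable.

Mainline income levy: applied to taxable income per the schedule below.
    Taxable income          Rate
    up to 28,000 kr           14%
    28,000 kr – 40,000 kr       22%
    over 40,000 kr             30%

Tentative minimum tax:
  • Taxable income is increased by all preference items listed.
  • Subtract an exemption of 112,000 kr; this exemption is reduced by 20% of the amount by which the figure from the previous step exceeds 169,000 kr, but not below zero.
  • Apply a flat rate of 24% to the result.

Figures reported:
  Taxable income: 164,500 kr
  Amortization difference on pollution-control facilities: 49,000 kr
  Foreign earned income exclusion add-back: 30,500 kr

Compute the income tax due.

43,910 kr

Tentative minimum tax:
  Adjusted income: 164,500 kr + 49,000 kr + 30,500 kr = 244,000 kr
  Exemption: 112,000 kr − 20% × (244,000 kr − 169,000 kr) = 112,000 kr − 15,000 kr = 97,000 kr
  Base: 244,000 kr − 97,000 kr = 147,000 kr
  147,000 kr × 24% = 35,280 kr

Mainline income levy:
  28,000 kr × 14% = 3,920 kr
  12,000 kr × 22% = 2,640 kr
  124,500 kr × 30% = 37,350 kr
  → 43,910 kr

43,910 kr > 35,280 kr, so the mainline income levy governs.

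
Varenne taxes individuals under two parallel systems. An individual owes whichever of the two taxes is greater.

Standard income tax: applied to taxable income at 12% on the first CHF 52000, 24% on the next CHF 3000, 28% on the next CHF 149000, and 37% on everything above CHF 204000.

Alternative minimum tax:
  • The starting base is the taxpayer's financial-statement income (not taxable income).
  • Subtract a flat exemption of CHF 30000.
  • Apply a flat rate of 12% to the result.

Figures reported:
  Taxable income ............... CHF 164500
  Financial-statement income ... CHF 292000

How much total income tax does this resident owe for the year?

CHF 37620

Alternative minimum tax:
  Base (financial-statement income): CHF 292000
  Less exemption CHF 30000 → base CHF 262000
  CHF 262000 × 12% = CHF 31440

Standard income tax:
  CHF 52000 × 12% = CHF 6240
  CHF 3000 × 24% = CHF 720
  CHF 109500 × 28% = CHF 30660
  → CHF 37620

CHF 37620 > CHF 31440, so the standard income tax governs.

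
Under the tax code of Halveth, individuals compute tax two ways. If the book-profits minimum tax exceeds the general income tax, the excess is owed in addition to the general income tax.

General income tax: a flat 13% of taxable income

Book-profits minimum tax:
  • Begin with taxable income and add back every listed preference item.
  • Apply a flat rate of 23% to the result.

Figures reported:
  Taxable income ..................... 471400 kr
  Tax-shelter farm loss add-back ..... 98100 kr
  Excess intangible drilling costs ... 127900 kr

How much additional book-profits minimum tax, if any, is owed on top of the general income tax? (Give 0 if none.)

General income tax:
  471400 kr × 13% = 61282 kr

Book-profits minimum tax:
  Adjusted income: 471400 kr + 98100 kr + 127900 kr = 697400 kr
  697400 kr × 23% = 160402 kr

Excess of book-profits minimum tax over general income tax: 160402 kr − 61282 kr = 99120 kr.

99120 kr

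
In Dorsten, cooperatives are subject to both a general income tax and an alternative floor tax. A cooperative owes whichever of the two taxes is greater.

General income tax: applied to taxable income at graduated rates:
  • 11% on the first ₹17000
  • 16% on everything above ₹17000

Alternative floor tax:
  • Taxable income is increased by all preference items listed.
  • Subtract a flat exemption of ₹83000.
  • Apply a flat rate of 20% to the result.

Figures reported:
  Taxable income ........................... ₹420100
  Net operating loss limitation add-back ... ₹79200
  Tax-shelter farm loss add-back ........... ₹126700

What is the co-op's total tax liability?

₹108600

General income tax:
  ₹17000 × 11% = ₹1870
  ₹403100 × 16% = ₹64496
  → ₹66366

Alternative floor tax:
  Adjusted income: ₹420100 + ₹79200 + ₹126700 = ₹626000
  Less exemption ₹83000 → base ₹543000
  ₹543000 × 20% = ₹108600

₹108600 > ₹66366, so the alternative floor tax is the binding amount.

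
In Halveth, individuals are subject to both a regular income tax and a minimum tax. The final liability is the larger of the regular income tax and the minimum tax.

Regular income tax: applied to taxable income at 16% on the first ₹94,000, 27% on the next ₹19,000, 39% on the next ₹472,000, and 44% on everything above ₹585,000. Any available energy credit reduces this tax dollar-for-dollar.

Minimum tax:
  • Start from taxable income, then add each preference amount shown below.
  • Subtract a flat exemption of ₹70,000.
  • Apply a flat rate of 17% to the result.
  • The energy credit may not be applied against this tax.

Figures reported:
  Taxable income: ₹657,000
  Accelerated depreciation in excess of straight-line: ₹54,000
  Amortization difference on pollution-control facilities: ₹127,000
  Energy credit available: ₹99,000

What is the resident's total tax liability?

Minimum tax:
  Adjusted income: ₹657,000 + ₹54,000 + ₹127,000 = ₹838,000
  Less exemption ₹70,000 → base ₹768,000
  ₹768,000 × 17% = ₹130,560

Regular income tax:
  ₹94,000 × 16% = ₹15,040
  ₹19,000 × 27% = ₹5,130
  ₹472,000 × 39% = ₹184,080
  ₹72,000 × 44% = ₹31,680
  → ₹235,930
  Less energy credit ₹99,000 → ₹136,930

₹136,930 > ₹130,560, so the regular income tax governs.

₹136,930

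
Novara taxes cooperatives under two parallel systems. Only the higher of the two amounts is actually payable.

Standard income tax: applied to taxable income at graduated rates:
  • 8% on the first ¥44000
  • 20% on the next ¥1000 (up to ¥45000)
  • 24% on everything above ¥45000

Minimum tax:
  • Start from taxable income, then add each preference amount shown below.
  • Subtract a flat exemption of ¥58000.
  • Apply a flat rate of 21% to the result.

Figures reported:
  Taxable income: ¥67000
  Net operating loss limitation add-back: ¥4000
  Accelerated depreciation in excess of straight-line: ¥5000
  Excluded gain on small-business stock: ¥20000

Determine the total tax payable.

¥9000

Minimum tax:
  Adjusted income: ¥67000 + ¥4000 + ¥5000 + ¥20000 = ¥96000
  Less exemption ¥58000 → base ¥38000
  ¥38000 × 21% = ¥7980

Standard income tax:
  ¥44000 × 8% = ¥3520
  ¥1000 × 20% = ¥200
  ¥22000 × 24% = ¥5280
  → ¥9000

¥9000 > ¥7980, so the standard income tax governs.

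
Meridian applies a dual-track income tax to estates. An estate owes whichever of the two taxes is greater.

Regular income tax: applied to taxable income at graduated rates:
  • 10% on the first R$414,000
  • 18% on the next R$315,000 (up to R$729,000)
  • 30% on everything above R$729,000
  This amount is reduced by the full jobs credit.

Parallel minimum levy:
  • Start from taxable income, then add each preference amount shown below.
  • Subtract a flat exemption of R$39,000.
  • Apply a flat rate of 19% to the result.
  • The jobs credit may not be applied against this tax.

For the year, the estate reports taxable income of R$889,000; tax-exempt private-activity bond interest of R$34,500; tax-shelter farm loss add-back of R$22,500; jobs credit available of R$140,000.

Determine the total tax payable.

Parallel minimum levy:
  Adjusted income: R$889,000 + R$34,500 + R$22,500 = R$946,000
  Less exemption R$39,000 → base R$907,000
  R$907,000 × 19% = R$172,330

Regular income tax:
  R$414,000 × 10% = R$41,400
  R$315,000 × 18% = R$56,700
  R$160,000 × 30% = R$48,000
  → R$146,100
  Less jobs credit R$140,000 → R$6,100

R$172,330 > R$6,100, so the parallel minimum levy is the binding amount.

R$172,330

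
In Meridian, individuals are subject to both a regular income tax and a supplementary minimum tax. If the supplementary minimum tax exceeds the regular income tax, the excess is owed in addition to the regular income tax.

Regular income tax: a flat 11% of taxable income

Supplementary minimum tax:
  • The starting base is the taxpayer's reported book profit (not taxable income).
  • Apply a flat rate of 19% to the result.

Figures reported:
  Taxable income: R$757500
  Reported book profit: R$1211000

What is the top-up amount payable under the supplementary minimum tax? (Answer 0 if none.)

R$146765

Regular income tax:
  R$757500 × 11% = R$83325

Supplementary minimum tax:
  Base (reported book profit): R$1211000
  R$1211000 × 19% = R$230090

Excess of supplementary minimum tax over regular income tax: R$230090 − R$83325 = R$146765.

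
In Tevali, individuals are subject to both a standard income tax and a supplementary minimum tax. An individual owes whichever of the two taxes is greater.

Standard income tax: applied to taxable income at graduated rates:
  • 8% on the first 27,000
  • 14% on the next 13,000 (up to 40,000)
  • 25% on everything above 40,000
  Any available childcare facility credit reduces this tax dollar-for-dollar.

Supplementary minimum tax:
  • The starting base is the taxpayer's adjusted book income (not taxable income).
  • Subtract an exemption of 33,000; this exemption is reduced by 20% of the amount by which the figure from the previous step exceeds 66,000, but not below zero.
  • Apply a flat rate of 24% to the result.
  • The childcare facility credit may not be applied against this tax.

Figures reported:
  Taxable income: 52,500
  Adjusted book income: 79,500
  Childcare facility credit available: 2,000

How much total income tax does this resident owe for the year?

11,808

Standard income tax:
  27,000 × 8% = 2,160
  13,000 × 14% = 1,820
  12,500 × 25% = 3,125
  → 7,105
  Less childcare facility credit 2,000 → 5,105

Supplementary minimum tax:
  Base (adjusted book income): 79,500
  Exemption: 33,000 − 20% × (79,500 − 66,000) = 33,000 − 2,700 = 30,300
  Base: 79,500 − 30,300 = 49,200
  49,200 × 24% = 11,808

11,808 > 5,105, so the supplementary minimum tax is the binding amount.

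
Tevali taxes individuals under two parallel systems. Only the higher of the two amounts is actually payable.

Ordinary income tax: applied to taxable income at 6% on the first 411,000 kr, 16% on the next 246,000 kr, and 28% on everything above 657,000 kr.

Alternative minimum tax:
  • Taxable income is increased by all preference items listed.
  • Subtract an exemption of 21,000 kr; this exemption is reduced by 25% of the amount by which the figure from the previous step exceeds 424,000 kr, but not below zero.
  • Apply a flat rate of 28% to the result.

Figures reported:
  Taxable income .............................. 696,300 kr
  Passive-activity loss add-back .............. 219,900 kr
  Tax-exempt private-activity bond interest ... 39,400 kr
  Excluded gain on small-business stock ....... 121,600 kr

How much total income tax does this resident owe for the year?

Alternative minimum tax:
  Adjusted income: 696,300 kr + 219,900 kr + 39,400 kr + 121,600 kr = 1,077,200 kr
  Exemption: 25% × (1,077,200 kr − 424,000 kr) = 163,300 kr ≥ 21,000 kr, so the exemption is fully phased out
  Base: 1,077,200 kr − 0 kr = 1,077,200 kr
  1,077,200 kr × 28% = 301,616 kr

Ordinary income tax:
  411,000 kr × 6% = 24,660 kr
  246,000 kr × 16% = 39,360 kr
  39,300 kr × 28% = 11,004 kr
  → 75,024 kr

301,616 kr > 75,024 kr, so the alternative minimum tax is the binding amount.

301,616 kr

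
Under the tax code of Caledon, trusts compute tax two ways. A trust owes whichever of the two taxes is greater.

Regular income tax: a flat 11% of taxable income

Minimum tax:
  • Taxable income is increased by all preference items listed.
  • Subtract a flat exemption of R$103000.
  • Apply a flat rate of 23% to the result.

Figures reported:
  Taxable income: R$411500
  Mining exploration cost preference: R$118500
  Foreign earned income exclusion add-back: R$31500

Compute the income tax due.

Regular income tax:
  R$411500 × 11% = R$45265

Minimum tax:
  Adjusted income: R$411500 + R$118500 + R$31500 = R$561500
  Less exemption R$103000 → base R$458500
  R$458500 × 23% = R$105455

R$105455 > R$45265, so the minimum tax is the binding amount.

R$105455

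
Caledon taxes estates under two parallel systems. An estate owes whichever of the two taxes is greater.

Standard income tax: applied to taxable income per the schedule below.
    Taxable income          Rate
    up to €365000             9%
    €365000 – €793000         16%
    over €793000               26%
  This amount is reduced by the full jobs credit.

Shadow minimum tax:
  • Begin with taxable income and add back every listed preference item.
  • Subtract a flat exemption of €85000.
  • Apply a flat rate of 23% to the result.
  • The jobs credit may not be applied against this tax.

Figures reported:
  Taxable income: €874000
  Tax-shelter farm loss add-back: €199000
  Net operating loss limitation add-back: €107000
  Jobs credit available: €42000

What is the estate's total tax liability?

€251850

Shadow minimum tax:
  Adjusted income: €874000 + €199000 + €107000 = €1180000
  Less exemption €85000 → base €1095000
  €1095000 × 23% = €251850

Standard income tax:
  €365000 × 9% = €32850
  €428000 × 16% = €68480
  €81000 × 26% = €21060
  → €122390
  Less jobs credit €42000 → €80390

€251850 > €80390, so the shadow minimum tax is the binding amount.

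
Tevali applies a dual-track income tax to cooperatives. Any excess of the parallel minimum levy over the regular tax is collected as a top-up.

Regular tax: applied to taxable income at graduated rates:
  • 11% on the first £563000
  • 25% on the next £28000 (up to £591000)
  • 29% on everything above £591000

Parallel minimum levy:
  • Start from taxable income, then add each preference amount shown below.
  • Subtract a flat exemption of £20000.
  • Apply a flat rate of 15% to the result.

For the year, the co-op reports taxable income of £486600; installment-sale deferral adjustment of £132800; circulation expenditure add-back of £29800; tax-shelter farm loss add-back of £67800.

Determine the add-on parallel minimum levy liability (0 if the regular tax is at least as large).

£51024

Parallel minimum levy:
  Adjusted income: £486600 + £132800 + £29800 + £67800 = £717000
  Less exemption £20000 → base £697000
  £697000 × 15% = £104550

Regular tax:
  £486600 × 11% = £53526

Excess of parallel minimum levy over regular tax: £104550 − £53526 = £51024.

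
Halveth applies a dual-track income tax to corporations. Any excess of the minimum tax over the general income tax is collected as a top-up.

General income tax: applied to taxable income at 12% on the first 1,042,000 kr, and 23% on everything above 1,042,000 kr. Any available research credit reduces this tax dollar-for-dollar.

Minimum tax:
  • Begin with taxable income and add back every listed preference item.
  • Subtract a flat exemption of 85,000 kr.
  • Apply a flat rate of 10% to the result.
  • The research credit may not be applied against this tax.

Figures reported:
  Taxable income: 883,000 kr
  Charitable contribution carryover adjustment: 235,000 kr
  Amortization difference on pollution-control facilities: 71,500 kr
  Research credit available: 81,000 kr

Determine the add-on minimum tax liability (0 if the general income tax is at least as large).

General income tax:
  883,000 kr × 12% = 105,960 kr
  Less research credit 81,000 kr → 24,960 kr

Minimum tax:
  Adjusted income: 883,000 kr + 235,000 kr + 71,500 kr = 1,189,500 kr
  Less exemption 85,000 kr → base 1,104,500 kr
  1,104,500 kr × 10% = 110,450 kr

Excess of minimum tax over general income tax: 110,450 kr − 24,960 kr = 85,490 kr.

85,490 kr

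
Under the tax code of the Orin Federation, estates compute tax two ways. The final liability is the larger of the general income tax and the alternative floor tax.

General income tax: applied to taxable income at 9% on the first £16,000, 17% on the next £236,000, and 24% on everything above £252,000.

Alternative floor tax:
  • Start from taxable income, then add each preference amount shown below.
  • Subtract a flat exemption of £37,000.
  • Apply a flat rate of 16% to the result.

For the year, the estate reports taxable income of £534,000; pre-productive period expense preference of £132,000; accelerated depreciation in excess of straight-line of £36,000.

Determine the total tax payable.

Alternative floor tax:
  Adjusted income: £534,000 + £132,000 + £36,000 = £702,000
  Less exemption £37,000 → base £665,000
  £665,000 × 16% = £106,400

General income tax:
  £16,000 × 9% = £1,440
  £236,000 × 17% = £40,120
  £282,000 × 24% = £67,680
  → £109,240

£109,240 > £106,400, so the general income tax governs.

£109,240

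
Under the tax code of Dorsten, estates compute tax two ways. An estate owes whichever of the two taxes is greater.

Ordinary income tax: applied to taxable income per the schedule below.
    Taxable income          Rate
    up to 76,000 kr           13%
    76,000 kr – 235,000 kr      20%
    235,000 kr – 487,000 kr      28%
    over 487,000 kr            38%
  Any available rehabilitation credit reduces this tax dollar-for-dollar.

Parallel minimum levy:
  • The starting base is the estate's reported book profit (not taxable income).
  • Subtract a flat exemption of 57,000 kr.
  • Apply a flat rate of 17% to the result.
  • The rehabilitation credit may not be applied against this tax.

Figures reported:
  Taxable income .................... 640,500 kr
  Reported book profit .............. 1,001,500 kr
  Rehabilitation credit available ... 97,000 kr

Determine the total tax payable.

Parallel minimum levy:
  Base (reported book profit): 1,001,500 kr
  Less exemption 57,000 kr → base 944,500 kr
  944,500 kr × 17% = 160,565 kr

Ordinary income tax:
  76,000 kr × 13% = 9,880 kr
  159,000 kr × 20% = 31,800 kr
  252,000 kr × 28% = 70,560 kr
  153,500 kr × 38% = 58,330 kr
  → 170,570 kr
  Less rehabilitation credit 97,000 kr → 73,570 kr

160,565 kr > 73,570 kr, so the parallel minimum levy is the binding amount.

160,565 kr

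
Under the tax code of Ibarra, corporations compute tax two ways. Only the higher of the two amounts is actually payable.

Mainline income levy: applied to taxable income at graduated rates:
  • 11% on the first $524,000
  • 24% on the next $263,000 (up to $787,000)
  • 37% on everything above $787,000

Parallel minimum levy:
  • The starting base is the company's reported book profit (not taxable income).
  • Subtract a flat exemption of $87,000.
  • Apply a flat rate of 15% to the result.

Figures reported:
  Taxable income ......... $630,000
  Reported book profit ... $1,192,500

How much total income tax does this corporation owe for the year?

Parallel minimum levy:
  Base (reported book profit): $1,192,500
  Less exemption $87,000 → base $1,105,500
  $1,105,500 × 15% = $165,825

Mainline income levy:
  $524,000 × 11% = $57,640
  $106,000 × 24% = $25,440
  → $83,080

$165,825 > $83,080, so the parallel minimum levy is the binding amount.

$165,825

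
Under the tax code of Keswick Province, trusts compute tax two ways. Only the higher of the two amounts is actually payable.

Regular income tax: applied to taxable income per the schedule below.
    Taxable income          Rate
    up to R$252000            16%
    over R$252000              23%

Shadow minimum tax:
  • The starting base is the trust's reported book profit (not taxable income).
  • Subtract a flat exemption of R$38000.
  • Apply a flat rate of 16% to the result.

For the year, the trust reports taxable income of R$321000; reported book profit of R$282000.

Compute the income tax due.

Regular income tax:
  R$252000 × 16% = R$40320
  R$69000 × 23% = R$15870
  → R$56190

Shadow minimum tax:
  Base (reported book profit): R$282000
  Less exemption R$38000 → base R$244000
  R$244000 × 16% = R$39040

R$56190 > R$39040, so the regular income tax governs.

R$56190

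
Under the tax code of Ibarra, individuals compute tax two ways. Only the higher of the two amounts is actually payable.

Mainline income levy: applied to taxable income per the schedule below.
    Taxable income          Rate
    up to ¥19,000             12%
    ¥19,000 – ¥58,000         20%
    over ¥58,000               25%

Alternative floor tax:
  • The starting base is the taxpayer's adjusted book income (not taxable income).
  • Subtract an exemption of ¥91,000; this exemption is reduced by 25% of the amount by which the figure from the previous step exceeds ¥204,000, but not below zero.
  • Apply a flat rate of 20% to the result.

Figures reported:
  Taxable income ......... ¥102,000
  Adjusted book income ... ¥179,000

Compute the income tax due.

Mainline income levy:
  ¥19,000 × 12% = ¥2,280
  ¥39,000 × 20% = ¥7,800
  ¥44,000 × 25% = ¥11,000
  → ¥21,080

Alternative floor tax:
  Base (adjusted book income): ¥179,000
  Exemption: ¥179,000 ≤ ¥204,000, so full ¥91,000 applies
  Base: ¥179,000 − ¥91,000 = ¥88,000
  ¥88,000 × 20% = ¥17,600

¥21,080 > ¥17,600, so the mainline income levy governs.

¥21,080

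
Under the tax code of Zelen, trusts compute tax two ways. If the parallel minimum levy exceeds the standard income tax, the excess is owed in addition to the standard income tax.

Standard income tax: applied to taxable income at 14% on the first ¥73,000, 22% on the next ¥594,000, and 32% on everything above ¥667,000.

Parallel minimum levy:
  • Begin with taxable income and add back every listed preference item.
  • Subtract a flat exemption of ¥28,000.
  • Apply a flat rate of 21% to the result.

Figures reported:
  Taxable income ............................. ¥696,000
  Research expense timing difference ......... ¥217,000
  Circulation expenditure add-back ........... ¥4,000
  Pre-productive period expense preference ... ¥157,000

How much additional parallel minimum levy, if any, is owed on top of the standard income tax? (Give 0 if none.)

Standard income tax:
  ¥73,000 × 14% = ¥10,220
  ¥594,000 × 22% = ¥130,680
  ¥29,000 × 32% = ¥9,280
  → ¥150,180

Parallel minimum levy:
  Adjusted income: ¥696,000 + ¥217,000 + ¥4,000 + ¥157,000 = ¥1,074,000
  Less exemption ¥28,000 → base ¥1,046,000
  ¥1,046,000 × 21% = ¥219,660

Excess of parallel minimum levy over standard income tax: ¥219,660 − ¥150,180 = ¥69,480.

¥69,480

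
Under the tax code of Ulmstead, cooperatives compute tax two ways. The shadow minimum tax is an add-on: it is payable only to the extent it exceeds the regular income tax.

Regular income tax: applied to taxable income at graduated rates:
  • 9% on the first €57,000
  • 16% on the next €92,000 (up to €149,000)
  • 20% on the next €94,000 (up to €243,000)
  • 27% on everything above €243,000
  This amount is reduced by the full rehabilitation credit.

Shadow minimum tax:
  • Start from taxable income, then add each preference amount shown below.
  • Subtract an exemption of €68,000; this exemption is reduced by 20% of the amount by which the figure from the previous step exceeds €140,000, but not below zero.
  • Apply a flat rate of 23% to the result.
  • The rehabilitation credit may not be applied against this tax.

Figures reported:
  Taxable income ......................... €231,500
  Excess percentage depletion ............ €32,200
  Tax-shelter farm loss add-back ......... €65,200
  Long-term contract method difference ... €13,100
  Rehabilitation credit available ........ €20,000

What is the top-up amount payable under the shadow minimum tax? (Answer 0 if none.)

€55,962

Regular income tax:
  €57,000 × 9% = €5,130
  €92,000 × 16% = €14,720
  €82,500 × 20% = €16,500
  → €36,350
  Less rehabilitation credit €20,000 → €16,350

Shadow minimum tax:
  Adjusted income: €231,500 + €32,200 + €65,200 + €13,100 = €342,000
  Exemption: €68,000 − 20% × (€342,000 − €140,000) = €68,000 − €40,400 = €27,600
  Base: €342,000 − €27,600 = €314,400
  €314,400 × 23% = €72,312

Excess of shadow minimum tax over regular income tax: €72,312 − €16,350 = €55,962.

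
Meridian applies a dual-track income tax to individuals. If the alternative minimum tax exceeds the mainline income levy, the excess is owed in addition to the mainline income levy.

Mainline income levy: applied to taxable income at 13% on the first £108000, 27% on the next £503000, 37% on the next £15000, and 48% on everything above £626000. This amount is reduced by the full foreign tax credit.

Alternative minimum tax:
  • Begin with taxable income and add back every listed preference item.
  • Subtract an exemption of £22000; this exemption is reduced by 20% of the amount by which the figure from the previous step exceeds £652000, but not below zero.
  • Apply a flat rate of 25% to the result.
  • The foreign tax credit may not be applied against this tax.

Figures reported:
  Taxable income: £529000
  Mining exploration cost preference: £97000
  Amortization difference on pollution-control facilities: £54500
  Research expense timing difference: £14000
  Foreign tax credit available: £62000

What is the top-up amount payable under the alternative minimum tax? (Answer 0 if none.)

Alternative minimum tax:
  Adjusted income: £529000 + £97000 + £54500 + £14000 = £694500
  Exemption: £22000 − 20% × (£694500 − £652000) = £22000 − £8500 = £13500
  Base: £694500 − £13500 = £681000
  £681000 × 25% = £170250

Mainline income levy:
  £108000 × 13% = £14040
  £421000 × 27% = £113670
  → £127710
  Less foreign tax credit £62000 → £65710

Excess of alternative minimum tax over mainline income levy: £170250 − £65710 = £104540.

£104540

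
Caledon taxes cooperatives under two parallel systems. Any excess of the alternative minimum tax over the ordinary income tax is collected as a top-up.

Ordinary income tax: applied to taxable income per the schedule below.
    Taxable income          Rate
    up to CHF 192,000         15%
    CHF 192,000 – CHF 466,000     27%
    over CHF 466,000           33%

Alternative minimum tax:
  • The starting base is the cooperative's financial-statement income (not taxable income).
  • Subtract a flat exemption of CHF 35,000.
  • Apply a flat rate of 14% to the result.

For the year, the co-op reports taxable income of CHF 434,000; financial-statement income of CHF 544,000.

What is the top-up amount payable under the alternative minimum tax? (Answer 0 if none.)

Ordinary income tax:
  CHF 192,000 × 15% = CHF 28,800
  CHF 242,000 × 27% = CHF 65,340
  → CHF 94,140

Alternative minimum tax:
  Base (financial-statement income): CHF 544,000
  Less exemption CHF 35,000 → base CHF 509,000
  CHF 509,000 × 14% = CHF 71,260

CHF 71,260 ≤ CHF 94,140, so no add-on is due.

CHF 0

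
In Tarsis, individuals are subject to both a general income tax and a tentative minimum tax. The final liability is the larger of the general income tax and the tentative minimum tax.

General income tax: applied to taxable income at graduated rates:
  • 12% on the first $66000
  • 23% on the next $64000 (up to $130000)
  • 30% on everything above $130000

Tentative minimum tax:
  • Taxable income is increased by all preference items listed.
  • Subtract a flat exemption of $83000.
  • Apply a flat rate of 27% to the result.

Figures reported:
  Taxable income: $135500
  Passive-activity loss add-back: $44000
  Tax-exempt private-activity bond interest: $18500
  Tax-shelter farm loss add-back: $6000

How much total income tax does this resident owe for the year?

$32670

Tentative minimum tax:
  Adjusted income: $135500 + $44000 + $18500 + $6000 = $204000
  Less exemption $83000 → base $121000
  $121000 × 27% = $32670

General income tax:
  $66000 × 12% = $7920
  $64000 × 23% = $14720
  $5500 × 30% = $1650
  → $24290

$32670 > $24290, so the tentative minimum tax is the binding amount.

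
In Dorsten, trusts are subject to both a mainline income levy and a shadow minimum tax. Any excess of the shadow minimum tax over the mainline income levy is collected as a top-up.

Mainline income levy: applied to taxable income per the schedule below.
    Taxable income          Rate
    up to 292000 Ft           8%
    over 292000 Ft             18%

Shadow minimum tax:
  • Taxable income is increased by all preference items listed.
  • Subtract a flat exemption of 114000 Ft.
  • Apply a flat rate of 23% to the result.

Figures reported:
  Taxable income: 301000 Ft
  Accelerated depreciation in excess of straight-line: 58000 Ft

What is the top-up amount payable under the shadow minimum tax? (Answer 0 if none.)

31370 Ft

Shadow minimum tax:
  Adjusted income: 301000 Ft + 58000 Ft = 359000 Ft
  Less exemption 114000 Ft → base 245000 Ft
  245000 Ft × 23% = 56350 Ft

Mainline income levy:
  292000 Ft × 8% = 23360 Ft
  9000 Ft × 18% = 1620 Ft
  → 24980 Ft

Excess of shadow minimum tax over mainline income levy: 56350 Ft − 24980 Ft = 31370 Ft.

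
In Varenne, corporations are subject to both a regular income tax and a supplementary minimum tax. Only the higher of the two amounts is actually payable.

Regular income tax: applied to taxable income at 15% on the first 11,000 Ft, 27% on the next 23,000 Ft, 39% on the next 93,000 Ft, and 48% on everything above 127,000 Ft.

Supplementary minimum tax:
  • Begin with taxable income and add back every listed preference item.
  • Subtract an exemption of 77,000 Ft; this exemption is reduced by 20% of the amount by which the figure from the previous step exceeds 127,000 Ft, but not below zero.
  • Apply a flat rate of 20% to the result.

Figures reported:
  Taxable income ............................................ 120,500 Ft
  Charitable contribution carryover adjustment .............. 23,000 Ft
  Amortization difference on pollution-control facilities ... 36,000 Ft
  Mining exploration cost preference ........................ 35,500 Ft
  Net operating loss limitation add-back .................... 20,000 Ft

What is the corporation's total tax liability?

Supplementary minimum tax:
  Adjusted income: 120,500 Ft + 23,000 Ft + 36,000 Ft + 35,500 Ft + 20,000 Ft = 235,000 Ft
  Exemption: 77,000 Ft − 20% × (235,000 Ft − 127,000 Ft) = 77,000 Ft − 21,600 Ft = 55,400 Ft
  Base: 235,000 Ft − 55,400 Ft = 179,600 Ft
  179,600 Ft × 20% = 35,920 Ft

Regular income tax:
  11,000 Ft × 15% = 1,650 Ft
  23,000 Ft × 27% = 6,210 Ft
  86,500 Ft × 39% = 33,735 Ft
  → 41,595 Ft

41,595 Ft > 35,920 Ft, so the regular income tax governs.

41,595 Ft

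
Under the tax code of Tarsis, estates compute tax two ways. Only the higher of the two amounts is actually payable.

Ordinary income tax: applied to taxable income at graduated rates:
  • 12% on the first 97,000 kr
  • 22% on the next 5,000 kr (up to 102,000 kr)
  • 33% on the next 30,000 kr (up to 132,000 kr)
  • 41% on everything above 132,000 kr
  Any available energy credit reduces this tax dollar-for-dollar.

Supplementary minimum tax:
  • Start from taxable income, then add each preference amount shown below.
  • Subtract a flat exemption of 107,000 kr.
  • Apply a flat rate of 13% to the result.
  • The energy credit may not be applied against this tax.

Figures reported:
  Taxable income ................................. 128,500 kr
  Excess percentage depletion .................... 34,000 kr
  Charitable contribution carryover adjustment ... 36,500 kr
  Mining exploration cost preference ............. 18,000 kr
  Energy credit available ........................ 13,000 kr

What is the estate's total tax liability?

14,300 kr

Ordinary income tax:
  97,000 kr × 12% = 11,640 kr
  5,000 kr × 22% = 1,100 kr
  26,500 kr × 33% = 8,745 kr
  → 21,485 kr
  Less energy credit 13,000 kr → 8,485 kr

Supplementary minimum tax:
  Adjusted income: 128,500 kr + 34,000 kr + 36,500 kr + 18,000 kr = 217,000 kr
  Less exemption 107,000 kr → base 110,000 kr
  110,000 kr × 13% = 14,300 kr

14,300 kr > 8,485 kr, so the supplementary minimum tax is the binding amount.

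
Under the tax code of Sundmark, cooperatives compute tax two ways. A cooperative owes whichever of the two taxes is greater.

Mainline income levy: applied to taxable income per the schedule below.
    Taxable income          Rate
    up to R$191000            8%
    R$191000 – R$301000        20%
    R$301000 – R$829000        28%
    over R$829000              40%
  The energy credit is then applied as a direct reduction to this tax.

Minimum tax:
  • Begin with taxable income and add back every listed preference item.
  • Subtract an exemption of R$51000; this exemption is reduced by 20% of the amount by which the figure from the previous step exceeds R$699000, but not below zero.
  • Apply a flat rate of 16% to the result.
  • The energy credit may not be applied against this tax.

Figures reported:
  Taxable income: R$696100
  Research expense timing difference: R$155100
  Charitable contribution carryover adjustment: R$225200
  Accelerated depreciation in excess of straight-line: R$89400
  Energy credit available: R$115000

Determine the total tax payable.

R$186528

Mainline income levy:
  R$191000 × 8% = R$15280
  R$110000 × 20% = R$22000
  R$395100 × 28% = R$110628
  → R$147908
  Less energy credit R$115000 → R$32908

Minimum tax:
  Adjusted income: R$696100 + R$155100 + R$225200 + R$89400 = R$1165800
  Exemption: 20% × (R$1165800 − R$699000) = R$93360 ≥ R$51000, so the exemption is fully phased out
  Base: R$1165800 − R$0 = R$1165800
  R$1165800 × 16% = R$186528

R$186528 > R$32908, so the minimum tax is the binding amount.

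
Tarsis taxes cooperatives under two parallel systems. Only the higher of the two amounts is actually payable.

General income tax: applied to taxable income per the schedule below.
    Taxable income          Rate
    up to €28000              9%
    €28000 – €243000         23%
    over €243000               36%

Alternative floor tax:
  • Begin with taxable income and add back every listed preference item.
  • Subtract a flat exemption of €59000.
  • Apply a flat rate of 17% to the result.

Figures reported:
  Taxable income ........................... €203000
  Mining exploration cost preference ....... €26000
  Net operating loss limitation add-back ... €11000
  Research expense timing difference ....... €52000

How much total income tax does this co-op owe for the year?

€42770

Alternative floor tax:
  Adjusted income: €203000 + €26000 + €11000 + €52000 = €292000
  Less exemption €59000 → base €233000
  €233000 × 17% = €39610

General income tax:
  €28000 × 9% = €2520
  €175000 × 23% = €40250
  → €42770

€42770 > €39610, so the general income tax governs.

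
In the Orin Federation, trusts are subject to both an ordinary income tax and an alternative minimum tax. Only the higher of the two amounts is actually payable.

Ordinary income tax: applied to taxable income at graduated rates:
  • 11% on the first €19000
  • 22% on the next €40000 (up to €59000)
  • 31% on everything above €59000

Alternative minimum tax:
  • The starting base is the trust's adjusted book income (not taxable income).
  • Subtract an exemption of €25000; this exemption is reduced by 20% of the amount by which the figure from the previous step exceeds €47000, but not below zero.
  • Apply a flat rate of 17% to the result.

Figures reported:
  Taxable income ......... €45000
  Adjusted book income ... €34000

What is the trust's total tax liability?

Ordinary income tax:
  €19000 × 11% = €2090
  €26000 × 22% = €5720
  → €7810

Alternative minimum tax:
  Base (adjusted book income): €34000
  Exemption: €34000 ≤ €47000, so full €25000 applies
  Base: €34000 − €25000 = €9000
  €9000 × 17% = €1530

€7810 > €1530, so the ordinary income tax governs.

€7810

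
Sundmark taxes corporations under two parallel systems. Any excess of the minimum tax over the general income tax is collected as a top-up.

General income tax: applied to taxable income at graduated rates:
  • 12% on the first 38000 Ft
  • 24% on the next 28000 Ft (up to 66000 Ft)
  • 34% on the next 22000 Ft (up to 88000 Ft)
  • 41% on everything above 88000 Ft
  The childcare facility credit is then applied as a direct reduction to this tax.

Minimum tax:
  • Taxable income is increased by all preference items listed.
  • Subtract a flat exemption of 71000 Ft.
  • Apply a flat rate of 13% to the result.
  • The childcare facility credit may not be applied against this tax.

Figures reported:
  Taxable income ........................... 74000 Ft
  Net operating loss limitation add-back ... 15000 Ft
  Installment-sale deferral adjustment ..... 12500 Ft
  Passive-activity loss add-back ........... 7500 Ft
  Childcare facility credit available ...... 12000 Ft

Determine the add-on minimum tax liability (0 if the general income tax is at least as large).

2940 Ft

Minimum tax:
  Adjusted income: 74000 Ft + 15000 Ft + 12500 Ft + 7500 Ft = 109000 Ft
  Less exemption 71000 Ft → base 38000 Ft
  38000 Ft × 13% = 4940 Ft

General income tax:
  38000 Ft × 12% = 4560 Ft
  28000 Ft × 24% = 6720 Ft
  8000 Ft × 34% = 2720 Ft
  → 14000 Ft
  Less childcare facility credit 12000 Ft → 2000 Ft

Excess of minimum tax over general income tax: 4940 Ft − 2000 Ft = 2940 Ft.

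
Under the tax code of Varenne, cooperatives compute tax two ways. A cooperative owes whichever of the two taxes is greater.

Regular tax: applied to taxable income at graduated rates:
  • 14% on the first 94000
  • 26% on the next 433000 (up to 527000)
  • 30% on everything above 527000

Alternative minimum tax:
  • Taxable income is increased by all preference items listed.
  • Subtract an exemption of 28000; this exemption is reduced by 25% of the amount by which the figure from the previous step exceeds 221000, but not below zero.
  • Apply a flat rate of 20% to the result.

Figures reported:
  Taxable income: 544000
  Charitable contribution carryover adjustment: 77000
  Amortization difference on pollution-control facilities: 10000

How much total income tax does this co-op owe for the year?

130840

Alternative minimum tax:
  Adjusted income: 544000 + 77000 + 10000 = 631000
  Exemption: 25% × (631000 − 221000) = 102500 ≥ 28000, so the exemption is fully phased out
  Base: 631000 − 0 = 631000
  631000 × 20% = 126200

Regular tax:
  94000 × 14% = 13160
  433000 × 26% = 112580
  17000 × 30% = 5100
  → 130840

130840 > 126200, so the regular tax governs.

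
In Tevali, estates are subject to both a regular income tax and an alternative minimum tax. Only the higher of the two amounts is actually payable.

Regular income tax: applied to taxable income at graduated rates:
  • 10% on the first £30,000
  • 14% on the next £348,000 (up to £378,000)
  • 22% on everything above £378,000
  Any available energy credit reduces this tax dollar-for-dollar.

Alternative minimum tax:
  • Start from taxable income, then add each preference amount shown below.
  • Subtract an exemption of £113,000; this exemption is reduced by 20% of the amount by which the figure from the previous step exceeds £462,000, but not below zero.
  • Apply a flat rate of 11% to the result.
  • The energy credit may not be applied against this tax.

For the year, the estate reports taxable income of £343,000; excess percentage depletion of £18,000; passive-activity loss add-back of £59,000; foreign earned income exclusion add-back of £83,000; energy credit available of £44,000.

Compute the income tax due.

Alternative minimum tax:
  Adjusted income: £343,000 + £18,000 + £59,000 + £83,000 = £503,000
  Exemption: £113,000 − 20% × (£503,000 − £462,000) = £113,000 − £8,200 = £104,800
  Base: £503,000 − £104,800 = £398,200
  £398,200 × 11% = £43,802

Regular income tax:
  £30,000 × 10% = £3,000
  £313,000 × 14% = £43,820
  → £46,820
  Less energy credit £44,000 → £2,820

£43,802 > £2,820, so the alternative minimum tax is the binding amount.

£43,802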